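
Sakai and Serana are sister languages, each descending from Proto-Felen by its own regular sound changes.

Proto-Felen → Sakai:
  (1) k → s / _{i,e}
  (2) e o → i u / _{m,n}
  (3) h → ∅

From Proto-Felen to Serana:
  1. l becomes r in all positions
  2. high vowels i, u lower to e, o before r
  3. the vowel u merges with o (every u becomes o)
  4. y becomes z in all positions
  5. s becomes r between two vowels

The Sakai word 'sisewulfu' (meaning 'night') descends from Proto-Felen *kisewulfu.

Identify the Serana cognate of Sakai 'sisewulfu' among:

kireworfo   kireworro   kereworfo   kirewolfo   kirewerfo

Serana: *kisewulfu > kisewurfu > kiseworfu > kiseworfo > kireworfo  (by unconditioned shift, pre-rhotic lowering, vowel merger, rhotacism)
Among the options, 'kireworfo' alone shows every Serana change applied in order.

kireworfo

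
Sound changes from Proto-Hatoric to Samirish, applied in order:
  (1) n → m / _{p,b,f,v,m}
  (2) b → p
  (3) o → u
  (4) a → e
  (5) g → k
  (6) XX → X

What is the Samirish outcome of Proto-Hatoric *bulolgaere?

Samirish: *bulolgaere > pulolgaere > pululgaere > pululgeere > pululkeere > pululkere  (by unconditioned shift, vowel merger, vowel merger, unconditioned shift, degemination)

pululkere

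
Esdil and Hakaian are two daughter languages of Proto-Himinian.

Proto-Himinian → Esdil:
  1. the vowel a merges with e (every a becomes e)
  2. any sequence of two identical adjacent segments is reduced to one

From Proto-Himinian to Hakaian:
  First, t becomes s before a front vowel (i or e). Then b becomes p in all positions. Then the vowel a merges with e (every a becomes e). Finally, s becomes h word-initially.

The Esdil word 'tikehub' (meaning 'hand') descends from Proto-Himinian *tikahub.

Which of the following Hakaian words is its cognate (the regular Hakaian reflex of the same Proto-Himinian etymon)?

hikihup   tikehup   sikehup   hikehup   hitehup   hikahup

hikehup

Hakaian: *tikahub
  tikahub → sikahub   [palatalisation]
  sikahub → sikahup   [unconditioned shift]
  sikahup → sikehup   [vowel merger]
  sikehup → hikehup   [debuccalisation]
  giving Hakaian hikehup.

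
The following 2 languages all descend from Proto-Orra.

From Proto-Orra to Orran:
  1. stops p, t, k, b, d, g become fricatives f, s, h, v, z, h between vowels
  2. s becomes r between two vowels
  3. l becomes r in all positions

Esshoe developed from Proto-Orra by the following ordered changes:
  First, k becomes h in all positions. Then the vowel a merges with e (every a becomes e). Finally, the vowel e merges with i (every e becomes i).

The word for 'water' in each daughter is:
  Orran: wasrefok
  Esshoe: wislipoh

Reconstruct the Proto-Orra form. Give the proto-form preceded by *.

Position 2: Orran has a, Esshoe has i. Orran preserves a here (none of its changes turn any other segment into a), so the proto-segment is *a.
Position 8: Orran has k, Esshoe has h. Orran preserves k here (none of its changes turn any other segment into k), so the proto-segment is *k.
Position 5: Orran has e, Esshoe has i. Orran preserves e here (none of its changes turn any other segment into e), so the proto-segment is *e.
Verify the candidate proto-form against each daughter:
Orran: start from *waslepok.
  rule 1 (intervocalic lenition): waslepok → waslefok
  rule 2: no change — waslefok
  rule 3 (unconditioned shift): waslefok → wasrefok
  ⇒ Orran wasrefok
Esshoe: start from *waslepok.
  rule 1 (unconditioned shift): waslepok → waslepoh
  rule 2 (vowel merger): waslepoh → weslepoh
  rule 3 (vowel merger): weslepoh → wislipoh
  ⇒ Esshoe wislipoh
Only *waslepok yields all of Orran wasrefok, Esshoe wislipoh.

*waslepok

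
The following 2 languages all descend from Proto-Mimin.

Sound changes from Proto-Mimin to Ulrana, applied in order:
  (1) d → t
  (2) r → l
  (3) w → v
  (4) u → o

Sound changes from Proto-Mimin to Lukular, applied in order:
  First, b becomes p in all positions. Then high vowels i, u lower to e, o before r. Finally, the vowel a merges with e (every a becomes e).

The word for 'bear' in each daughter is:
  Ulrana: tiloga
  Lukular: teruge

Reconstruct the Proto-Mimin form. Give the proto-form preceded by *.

*tiruga

Position 6: Ulrana has a, Lukular has e. Ulrana preserves a here (none of its changes turn any other segment into a), so the proto-segment is *a.
Position 2: Ulrana has i, Lukular has e. Ulrana preserves i here (none of its changes turn any other segment into i), so the proto-segment is *i.
This points to *tiruga. Verify forward in each daughter:
Ulrana: *tiruga
  tiruga (rule 1 does not apply)
  tiruga → tiluga   [unconditioned shift]
  tiluga (rule 3 does not apply)
  tiluga → tiloga   [vowel merger]
  giving Ulrana tiloga.
Lukular: start from *tiruga.
  rule 1: no change — tiruga
  rule 2 (pre-rhotic lowering): tiruga → teruga
  rule 3 (vowel merger): teruga → teruge
  ⇒ Lukular teruge
Only *tiruga yields all of Ulrana tiloga, Lukular teruge.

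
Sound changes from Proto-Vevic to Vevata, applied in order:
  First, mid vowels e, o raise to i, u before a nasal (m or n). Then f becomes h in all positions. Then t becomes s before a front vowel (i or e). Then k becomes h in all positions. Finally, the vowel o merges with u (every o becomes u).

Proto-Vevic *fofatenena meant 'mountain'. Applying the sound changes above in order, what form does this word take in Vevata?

huhasinina

Vevata: *fofatenena
  fofatenena → fofatinina   [pre-nasal raising]
  fofatinina → hohatinina   [unconditioned shift]
  hohatinina → hohasinina   [palatalisation]
  hohasinina (rule 4 does not apply)
  hohasinina → huhasinina   [vowel merger]
  giving Vevata huhasinina.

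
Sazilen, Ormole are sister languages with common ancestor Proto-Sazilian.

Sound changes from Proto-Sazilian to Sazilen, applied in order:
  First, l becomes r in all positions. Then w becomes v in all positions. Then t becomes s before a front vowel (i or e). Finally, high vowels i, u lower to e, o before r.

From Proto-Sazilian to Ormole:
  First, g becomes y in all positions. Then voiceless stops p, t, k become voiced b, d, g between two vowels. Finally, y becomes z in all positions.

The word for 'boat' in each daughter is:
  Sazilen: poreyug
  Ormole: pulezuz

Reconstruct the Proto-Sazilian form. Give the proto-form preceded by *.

*puleyug

Position 5: Sazilen has y, Ormole has z. Sazilen preserves y here (none of its changes turn any other segment into y), so the proto-segment is *y.
Position 2: Sazilen has o, Ormole has u. Ormole preserves u here (none of its changes turn any other segment into u), so the proto-segment is *u.
Verify the candidate proto-form against each daughter:
Sazilen: *puleyug > pureyug > poreyug  (by unconditioned shift, pre-rhotic lowering)
Ormole: *puleyug > puleyuy > pulezuz  (by unconditioned shift, unconditioned shift)
No other proto-form is consistent with every reflex, so the reconstruction is *puleyug.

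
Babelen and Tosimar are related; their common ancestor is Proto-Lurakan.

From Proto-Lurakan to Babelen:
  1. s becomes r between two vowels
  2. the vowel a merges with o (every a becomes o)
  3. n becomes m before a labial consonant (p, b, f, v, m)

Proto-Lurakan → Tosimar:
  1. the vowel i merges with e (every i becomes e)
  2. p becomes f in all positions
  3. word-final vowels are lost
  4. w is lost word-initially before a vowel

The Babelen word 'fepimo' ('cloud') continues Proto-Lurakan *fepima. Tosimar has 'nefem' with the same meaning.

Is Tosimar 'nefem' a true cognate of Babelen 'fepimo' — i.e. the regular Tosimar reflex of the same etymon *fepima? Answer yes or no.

no

Derive the expected Tosimar reflex of *fepima:
Tosimar: start from *fepima.
  rule 1 (vowel merger): fepima → fepema
  rule 2 (unconditioned shift): fepema → fefema
  rule 3 (apocope): fefema → fefem
  rule 4: no change — fefem
  ⇒ Tosimar fefem
The regular Tosimar reflex would be 'fefem', but the attested form is 'nefem'. The correspondence is irregular, so they are not cognates (the Tosimar form has a different source).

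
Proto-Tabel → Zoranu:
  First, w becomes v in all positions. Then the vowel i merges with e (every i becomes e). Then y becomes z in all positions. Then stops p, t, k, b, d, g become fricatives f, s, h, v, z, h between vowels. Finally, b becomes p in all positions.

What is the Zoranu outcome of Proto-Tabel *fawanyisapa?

Zoranu: *fawanyisapa
  fawanyisapa → favanyisapa   [unconditioned shift]
  favanyisapa → favanyesapa   [vowel merger]
  favanyesapa → favanzesapa   [unconditioned shift]
  favanzesapa → favanzesafa   [intervocalic lenition]
  favanzesafa (rule 5 does not apply)
  giving Zoranu favanzesafa.

favanzesafa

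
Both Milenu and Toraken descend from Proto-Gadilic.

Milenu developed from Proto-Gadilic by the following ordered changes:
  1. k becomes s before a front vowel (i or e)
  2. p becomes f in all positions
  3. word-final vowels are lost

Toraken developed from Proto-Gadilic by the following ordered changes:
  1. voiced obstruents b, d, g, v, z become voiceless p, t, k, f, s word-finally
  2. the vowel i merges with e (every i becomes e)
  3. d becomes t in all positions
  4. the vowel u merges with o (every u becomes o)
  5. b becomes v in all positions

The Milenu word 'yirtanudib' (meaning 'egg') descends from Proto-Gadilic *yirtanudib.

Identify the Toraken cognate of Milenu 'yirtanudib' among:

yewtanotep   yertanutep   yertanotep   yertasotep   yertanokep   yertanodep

yertanotep

Toraken: *yirtanudib > yirtanudip > yertanudep > yertanutep > yertanotep  (by final devoicing, vowel merger, unconditioned shift, vowel merger)
Among the options, 'yertanotep' alone shows every Toraken change applied in order.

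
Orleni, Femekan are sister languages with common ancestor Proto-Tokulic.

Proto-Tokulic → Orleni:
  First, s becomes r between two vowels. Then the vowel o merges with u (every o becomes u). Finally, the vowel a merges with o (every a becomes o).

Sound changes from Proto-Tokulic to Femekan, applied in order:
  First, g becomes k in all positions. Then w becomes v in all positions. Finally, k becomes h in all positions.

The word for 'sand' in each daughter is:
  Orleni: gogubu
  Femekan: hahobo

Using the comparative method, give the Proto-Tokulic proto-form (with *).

*gagobo

Position 4: Orleni has u, Femekan has o. Femekan preserves o here (none of its changes turn any other segment into o), so the proto-segment is *o.
Position 2: Orleni has o, Femekan has a. Femekan preserves a here (none of its changes turn any other segment into a), so the proto-segment is *a.
Continuing position by position gives *gagobo; check it forward:
Orleni: start from *gagobo.
  rule 1: no change — gagobo
  rule 2 (vowel merger): gagobo → gagubu
  rule 3 (vowel merger): gagubu → gogubu
  ⇒ Orleni gogubu
Femekan: *gagobo
  gagobo → kakobo   [unconditioned shift]
  kakobo (rule 2 does not apply)
  kakobo → hahobo   [unconditioned shift]
  giving Femekan hahobo.
*gagobo is the unique common source.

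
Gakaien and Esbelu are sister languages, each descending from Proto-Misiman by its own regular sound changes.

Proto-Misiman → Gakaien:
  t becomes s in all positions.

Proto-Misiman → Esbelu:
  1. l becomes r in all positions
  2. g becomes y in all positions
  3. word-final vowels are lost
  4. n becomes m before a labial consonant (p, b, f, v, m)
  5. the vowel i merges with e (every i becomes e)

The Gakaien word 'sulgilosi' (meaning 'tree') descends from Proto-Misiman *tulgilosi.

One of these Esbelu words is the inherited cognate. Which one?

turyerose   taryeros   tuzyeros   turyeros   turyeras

turyeros

Esbelu: *tulgilosi > turgirosi > turyirosi > turyiros > turyeros  (by unconditioned shift, unconditioned shift, apocope, vowel merger)
The other candidates each miss or misapply at least one Esbelu change.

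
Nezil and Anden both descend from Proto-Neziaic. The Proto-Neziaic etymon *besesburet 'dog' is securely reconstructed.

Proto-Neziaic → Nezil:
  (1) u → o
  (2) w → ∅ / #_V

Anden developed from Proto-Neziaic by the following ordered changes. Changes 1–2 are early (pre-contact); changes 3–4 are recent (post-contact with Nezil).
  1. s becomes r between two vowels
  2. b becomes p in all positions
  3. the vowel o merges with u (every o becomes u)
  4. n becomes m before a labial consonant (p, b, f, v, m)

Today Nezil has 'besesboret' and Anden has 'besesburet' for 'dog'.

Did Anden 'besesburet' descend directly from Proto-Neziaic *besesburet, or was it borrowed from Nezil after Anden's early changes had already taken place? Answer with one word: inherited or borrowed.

borrowed

If inherited, *besesburet would pass through all of Anden's changes:
Anden: start from *besesburet.
  rule 1 (rhotacism): besesburet → beresburet
  rule 2 (unconditioned shift): beresburet → perespuret
  rule 3: no change — perespuret
  rule 4: no change — perespuret
  ⇒ Anden perespuret
If borrowed from Nezil 'besesboret' after the early changes, it would undergo only the recent ones:
  rule 3 (vowel merger): besesboret → besesburet
  rule 4 (nasal place assimilation): no change (besesburet)
  ⇒ as a loan: besesburet
Anden 'besesburet' matches the loan outcome 'besesburet', not the inherited 'perespuret' — it skipped the early Anden changes, so it was borrowed from Nezil.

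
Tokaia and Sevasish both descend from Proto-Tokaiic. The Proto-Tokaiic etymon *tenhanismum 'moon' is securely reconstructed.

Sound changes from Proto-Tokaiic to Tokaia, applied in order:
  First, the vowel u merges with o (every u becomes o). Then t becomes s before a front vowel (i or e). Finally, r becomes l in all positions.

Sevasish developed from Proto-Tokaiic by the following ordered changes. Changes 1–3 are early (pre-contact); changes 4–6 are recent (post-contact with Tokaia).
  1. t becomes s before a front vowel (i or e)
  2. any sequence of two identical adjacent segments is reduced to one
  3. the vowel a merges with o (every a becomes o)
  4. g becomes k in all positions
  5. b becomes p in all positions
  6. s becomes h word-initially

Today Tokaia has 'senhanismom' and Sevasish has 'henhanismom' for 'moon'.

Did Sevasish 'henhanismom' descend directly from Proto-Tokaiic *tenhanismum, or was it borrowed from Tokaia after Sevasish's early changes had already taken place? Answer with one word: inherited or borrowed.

borrowed

If inherited, *tenhanismum would pass through all of Sevasish's changes:
Sevasish: *tenhanismum > senhanismum > senhonismum > henhonismum  (by palatalisation, vowel merger, debuccalisation)
If borrowed from Tokaia 'senhanismom' after the early changes, it would undergo only the recent ones:
  rule 4 (unconditioned shift): no change (senhanismom)
  rule 5 (unconditioned shift): no change (senhanismom)
  rule 6 (debuccalisation): senhanismom → henhanismom
  ⇒ as a loan: henhanismom
Sevasish 'henhanismom' matches the loan outcome 'henhanismom', not the inherited 'henhonismum' — it skipped the early Sevasish changes, so it was borrowed from Tokaia.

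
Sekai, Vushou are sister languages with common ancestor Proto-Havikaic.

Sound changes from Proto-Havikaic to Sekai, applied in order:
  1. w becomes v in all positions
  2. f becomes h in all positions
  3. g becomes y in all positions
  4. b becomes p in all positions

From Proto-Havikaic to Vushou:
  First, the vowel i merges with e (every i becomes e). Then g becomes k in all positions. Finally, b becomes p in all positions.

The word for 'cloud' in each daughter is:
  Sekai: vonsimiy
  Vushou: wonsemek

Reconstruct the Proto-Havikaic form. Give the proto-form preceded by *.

*wonsimig

Position 7: Sekai has i, Vushou has e. Sekai preserves i here (none of its changes turn any other segment into i), so the proto-segment is *i.
Position 1: Sekai has v, Vushou has w. Vushou preserves w here (none of its changes turn any other segment into w), so the proto-segment is *w.
Position 8: Sekai has y, Vushou has k. Taking the neighbouring segments as reconstructed: Sekai y could go back to *g or *y; Vushou k could go back to *k or *g — the one source consistent with every daughter is *g.
Continuing position by position gives *wonsimig; check it forward:
Sekai: *wonsimig
  wonsimig → vonsimig   [unconditioned shift]
  vonsimig (rule 2 does not apply)
  vonsimig → vonsimiy   [unconditioned shift]
  vonsimiy (rule 4 does not apply)
  giving Sekai vonsimiy.
Vushou: *wonsimig > wonsemeg > wonsemek  (by vowel merger, unconditioned shift)
No other proto-form is consistent with every reflex, so the reconstruction is *wonsimig.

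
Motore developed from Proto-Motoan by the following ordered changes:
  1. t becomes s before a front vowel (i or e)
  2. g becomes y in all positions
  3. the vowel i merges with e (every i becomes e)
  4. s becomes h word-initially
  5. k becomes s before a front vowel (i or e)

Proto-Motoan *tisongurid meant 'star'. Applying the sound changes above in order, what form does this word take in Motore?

Motore: start from *tisongurid.
  rule 1 (palatalisation): tisongurid → sisongurid
  rule 2 (unconditioned shift): sisongurid → sisonyurid
  rule 3 (vowel merger): sisonyurid → sesonyured
  rule 4 (debuccalisation): sesonyured → hesonyured
  rule 5: no change — hesonyured
  ⇒ Motore hesonyured

hesonyured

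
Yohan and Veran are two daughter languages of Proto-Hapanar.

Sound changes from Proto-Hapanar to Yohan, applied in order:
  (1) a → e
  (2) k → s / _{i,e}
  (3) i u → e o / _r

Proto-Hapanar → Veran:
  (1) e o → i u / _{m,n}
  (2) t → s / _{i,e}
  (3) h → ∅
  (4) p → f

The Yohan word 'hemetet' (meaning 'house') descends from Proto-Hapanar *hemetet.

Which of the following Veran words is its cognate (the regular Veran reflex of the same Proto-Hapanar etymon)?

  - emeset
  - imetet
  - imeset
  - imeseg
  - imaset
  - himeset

Veran: *hemetet
  hemetet → himetet   [pre-nasal raising]
  himetet → himeset   [palatalisation]
  himeset → imeset   [h-loss]
  imeset (rule 4 does not apply)
  giving Veran imeset.
The other candidates each miss or misapply at least one Veran change.

imeset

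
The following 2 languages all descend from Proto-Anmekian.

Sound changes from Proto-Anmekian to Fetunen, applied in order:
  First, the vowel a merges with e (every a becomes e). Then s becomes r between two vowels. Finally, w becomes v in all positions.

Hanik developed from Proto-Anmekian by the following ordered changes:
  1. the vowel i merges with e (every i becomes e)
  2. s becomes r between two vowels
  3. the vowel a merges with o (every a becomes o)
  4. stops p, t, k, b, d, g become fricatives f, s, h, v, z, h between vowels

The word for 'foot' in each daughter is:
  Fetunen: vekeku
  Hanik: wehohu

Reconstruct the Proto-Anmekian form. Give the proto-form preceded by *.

Position 3: Fetunen has k, Hanik has h. Fetunen preserves k here (none of its changes turn any other segment into k), so the proto-segment is *k.
Position 5: Fetunen has k, Hanik has h. Fetunen preserves k here (none of its changes turn any other segment into k), so the proto-segment is *k.
Position 4: Fetunen has e, Hanik has o. Taking the neighbouring segments as reconstructed: Fetunen e could go back to *a or *e; Hanik o could go back to *a or *o — the one source consistent with every daughter is *a.
This points to *wekaku. Verify forward in each daughter:
Fetunen: *wekaku > wekeku > vekeku  (by vowel merger, unconditioned shift)
Hanik: start from *wekaku.
  rule 1: no change — wekaku
  rule 2: no change — wekaku
  rule 3 (vowel merger): wekaku → wekoku
  rule 4 (intervocalic lenition): wekoku → wehohu
  ⇒ Hanik wehohu
Only *wekaku yields all of Fetunen vekeku, Hanik wehohu.

*wekaku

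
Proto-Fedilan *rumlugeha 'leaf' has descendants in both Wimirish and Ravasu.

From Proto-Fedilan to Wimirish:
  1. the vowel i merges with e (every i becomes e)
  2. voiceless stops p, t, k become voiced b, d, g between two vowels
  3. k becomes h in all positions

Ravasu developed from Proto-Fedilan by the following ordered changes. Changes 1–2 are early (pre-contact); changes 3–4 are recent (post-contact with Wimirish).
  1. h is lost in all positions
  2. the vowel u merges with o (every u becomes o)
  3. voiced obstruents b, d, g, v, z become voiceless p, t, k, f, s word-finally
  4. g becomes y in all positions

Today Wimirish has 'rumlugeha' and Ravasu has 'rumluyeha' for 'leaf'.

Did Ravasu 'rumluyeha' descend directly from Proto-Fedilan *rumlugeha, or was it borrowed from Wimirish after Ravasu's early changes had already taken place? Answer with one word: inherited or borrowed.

If inherited, *rumlugeha would pass through all of Ravasu's changes:
Ravasu: *rumlugeha > rumlugea > romlogea > romloyea  (by h-loss, vowel merger, unconditioned shift)
If borrowed from Wimirish 'rumlugeha' after the early changes, it would undergo only the recent ones:
  rule 3 (final devoicing): no change (rumlugeha)
  rule 4 (unconditioned shift): rumlugeha → rumluyeha
  ⇒ as a loan: rumluyeha
Ravasu 'rumluyeha' matches the loan outcome 'rumluyeha', not the inherited 'romloyea' — it skipped the early Ravasu changes, so it was borrowed from Wimirish.

borrowed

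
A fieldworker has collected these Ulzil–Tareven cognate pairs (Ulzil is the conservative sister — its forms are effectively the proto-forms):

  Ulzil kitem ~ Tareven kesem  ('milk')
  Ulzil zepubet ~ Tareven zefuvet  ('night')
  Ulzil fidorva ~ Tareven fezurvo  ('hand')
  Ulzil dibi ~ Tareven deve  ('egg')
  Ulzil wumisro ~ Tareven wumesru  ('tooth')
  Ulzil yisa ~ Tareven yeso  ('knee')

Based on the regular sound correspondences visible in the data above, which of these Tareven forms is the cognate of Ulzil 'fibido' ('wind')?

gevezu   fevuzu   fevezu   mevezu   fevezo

dibi ~ deve — Ulzil i corresponds to Tareven e after a consonant, before a labial obstruent.
dibi ~ deve — Ulzil b corresponds to Tareven v between vowels (before a front vowel).
kitem ~ kesem, fidorva ~ fezurvo — Ulzil i corresponds to Tareven e after a consonant, before a consonant other than r, m, n, p, b, f, v.
fidorva ~ fezurvo — Ulzil d corresponds to Tareven z between vowels (before a back vowel).
wumisro ~ wumesru — Ulzil o corresponds to Tareven u word-finally.
Applying these to Ulzil 'fibido':
  fibido → febido   (i→e after a consonant, before a labial obstruent)
  febido → fevido   (b→v between vowels (before a front vowel))
  fevido → fevedo   (i→e after a consonant, before a consonant other than r, m, n, p, b, f, v)
  fevedo → fevezo   (d→z between vowels (before a back vowel))
  fevezo → fevezu   (o→u word-finally)
So the Tareven cognate is 'fevezu'.

fevezu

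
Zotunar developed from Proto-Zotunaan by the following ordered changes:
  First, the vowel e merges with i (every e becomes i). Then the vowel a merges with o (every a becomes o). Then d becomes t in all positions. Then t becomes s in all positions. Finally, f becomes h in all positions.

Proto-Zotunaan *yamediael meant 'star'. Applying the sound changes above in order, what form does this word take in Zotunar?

Zotunar: *yamediael > yamidiail > yomidioil > yomitioil > yomisioil  (by vowel merger, vowel merger, unconditioned shift, unconditioned shift)

yomisioil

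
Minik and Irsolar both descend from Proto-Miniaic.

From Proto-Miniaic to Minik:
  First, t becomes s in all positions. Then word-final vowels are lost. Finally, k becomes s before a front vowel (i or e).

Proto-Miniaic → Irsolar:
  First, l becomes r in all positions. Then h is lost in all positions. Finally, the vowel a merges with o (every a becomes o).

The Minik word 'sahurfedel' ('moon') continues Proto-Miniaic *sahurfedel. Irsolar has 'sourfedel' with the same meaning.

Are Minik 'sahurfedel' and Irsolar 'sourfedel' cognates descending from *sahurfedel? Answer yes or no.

Derive the expected Irsolar reflex of *sahurfedel:
Irsolar: *sahurfedel > sahurfeder > saurfeder > sourfeder  (by unconditioned shift, h-loss, vowel merger)
The regular Irsolar reflex would be 'sourfeder', but the attested form is 'sourfedel'. The correspondence is irregular, so they are not cognates (the Irsolar form has a different source).

no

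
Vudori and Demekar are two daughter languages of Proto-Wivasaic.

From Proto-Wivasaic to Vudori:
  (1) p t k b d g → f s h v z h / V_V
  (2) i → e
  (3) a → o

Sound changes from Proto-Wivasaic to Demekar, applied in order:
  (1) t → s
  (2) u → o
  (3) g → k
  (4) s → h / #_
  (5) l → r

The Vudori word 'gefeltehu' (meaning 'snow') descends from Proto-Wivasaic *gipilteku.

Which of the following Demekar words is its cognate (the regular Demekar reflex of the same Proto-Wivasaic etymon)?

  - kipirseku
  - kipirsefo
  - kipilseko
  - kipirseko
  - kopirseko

kipirseko

Demekar: *gipilteku
  gipilteku → gipilseku   [unconditioned shift]
  gipilseku → gipilseko   [vowel merger]
  gipilseko → kipilseko   [unconditioned shift]
  kipilseko (rule 4 does not apply)
  kipilseko → kipirseko   [unconditioned shift]
  giving Demekar kipirseko.
The other candidates each miss or misapply at least one Demekar change.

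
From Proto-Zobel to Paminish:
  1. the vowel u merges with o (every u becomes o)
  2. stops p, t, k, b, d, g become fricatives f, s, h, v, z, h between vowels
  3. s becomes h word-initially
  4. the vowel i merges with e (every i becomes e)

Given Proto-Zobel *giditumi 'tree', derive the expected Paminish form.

gezesome

Paminish: start from *giditumi.
  rule 1 (vowel merger): giditumi → giditomi
  rule 2 (intervocalic lenition): giditomi → gizisomi
  rule 3: no change — gizisomi
  rule 4 (vowel merger): gizisomi → gezesome
  ⇒ Paminish gezesome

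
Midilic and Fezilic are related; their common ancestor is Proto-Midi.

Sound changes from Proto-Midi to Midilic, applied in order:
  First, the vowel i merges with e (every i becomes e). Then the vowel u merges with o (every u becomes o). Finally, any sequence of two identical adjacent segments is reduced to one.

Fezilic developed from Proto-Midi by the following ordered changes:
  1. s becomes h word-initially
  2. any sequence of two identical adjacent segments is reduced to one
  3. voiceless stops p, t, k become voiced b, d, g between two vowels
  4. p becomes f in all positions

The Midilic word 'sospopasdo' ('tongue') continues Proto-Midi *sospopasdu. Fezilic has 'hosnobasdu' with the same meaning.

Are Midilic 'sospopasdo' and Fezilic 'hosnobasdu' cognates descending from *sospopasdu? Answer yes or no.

Derive the expected Fezilic reflex of *sospopasdu:
Fezilic: *sospopasdu > hospopasdu > hospobasdu > hosfobasdu  (by debuccalisation, intervocalic voicing, unconditioned shift)
The regular Fezilic reflex would be 'hosfobasdu', but the attested form is 'hosnobasdu'. The correspondence is irregular, so they are not cognates (the Fezilic form has a different source).

no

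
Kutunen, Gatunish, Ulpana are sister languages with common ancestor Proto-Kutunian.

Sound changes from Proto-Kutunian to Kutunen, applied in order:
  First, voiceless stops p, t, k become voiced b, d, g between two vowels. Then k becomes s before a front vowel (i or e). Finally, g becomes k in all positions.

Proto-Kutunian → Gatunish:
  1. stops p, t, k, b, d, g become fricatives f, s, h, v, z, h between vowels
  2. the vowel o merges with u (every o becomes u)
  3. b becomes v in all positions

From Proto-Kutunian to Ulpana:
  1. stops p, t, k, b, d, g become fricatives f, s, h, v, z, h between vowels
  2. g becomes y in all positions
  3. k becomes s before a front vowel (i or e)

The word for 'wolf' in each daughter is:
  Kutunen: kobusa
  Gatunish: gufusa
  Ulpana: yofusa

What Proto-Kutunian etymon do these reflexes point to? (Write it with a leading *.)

Position 2: Kutunen has o, Gatunish has u, Ulpana has o. Kutunen preserves o here (none of its changes turn any other segment into o), so the proto-segment is *o.
Position 3: Kutunen has b, Gatunish has f, Ulpana has f. Taking the neighbouring segments as reconstructed: Kutunen b could go back to *p or *b; Gatunish f could go back to *p or *f; Ulpana f could go back to *p or *f — the one source consistent with every daughter is *p.
Continuing position by position gives *gopusa; check it forward:
Kutunen: start from *gopusa.
  rule 1 (intervocalic voicing): gopusa → gobusa
  rule 2: no change — gobusa
  rule 3 (unconditioned shift): gobusa → kobusa
  ⇒ Kutunen kobusa
Gatunish: *gopusa > gofusa > gufusa  (by intervocalic lenition, vowel merger)
Ulpana: *gopusa
  gopusa → gofusa   [intervocalic lenition]
  gofusa → yofusa   [unconditioned shift]
  yofusa (rule 3 does not apply)
  giving Ulpana yofusa.
*gopusa is the unique common source.

*gopusa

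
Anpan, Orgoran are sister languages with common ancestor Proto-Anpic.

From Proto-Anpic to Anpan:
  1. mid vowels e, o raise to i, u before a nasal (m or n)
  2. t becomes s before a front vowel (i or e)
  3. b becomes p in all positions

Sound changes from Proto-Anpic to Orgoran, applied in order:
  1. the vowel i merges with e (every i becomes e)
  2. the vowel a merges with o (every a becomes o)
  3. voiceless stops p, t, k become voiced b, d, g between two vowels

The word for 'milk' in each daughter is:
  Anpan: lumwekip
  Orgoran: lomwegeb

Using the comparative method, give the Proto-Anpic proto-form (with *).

*lomwekib

Position 6: Anpan has k, Orgoran has g. Anpan preserves k here (none of its changes turn any other segment into k), so the proto-segment is *k.
Position 8: Anpan has p, Orgoran has b. Taking the neighbouring segments as reconstructed: Anpan p could go back to *p or *b; Orgoran b can only go back to *b — the one source consistent with every daughter is *b.
This points to *lomwekib. Verify forward in each daughter:
Anpan: *lomwekib
  lomwekib → lumwekib   [pre-nasal raising]
  lumwekib (rule 2 does not apply)
  lumwekib → lumwekip   [unconditioned shift]
  giving Anpan lumwekip.
Orgoran: *lomwekib > lomwekeb > lomwegeb  (by vowel merger, intervocalic voicing)
*lomwekib is the unique common source.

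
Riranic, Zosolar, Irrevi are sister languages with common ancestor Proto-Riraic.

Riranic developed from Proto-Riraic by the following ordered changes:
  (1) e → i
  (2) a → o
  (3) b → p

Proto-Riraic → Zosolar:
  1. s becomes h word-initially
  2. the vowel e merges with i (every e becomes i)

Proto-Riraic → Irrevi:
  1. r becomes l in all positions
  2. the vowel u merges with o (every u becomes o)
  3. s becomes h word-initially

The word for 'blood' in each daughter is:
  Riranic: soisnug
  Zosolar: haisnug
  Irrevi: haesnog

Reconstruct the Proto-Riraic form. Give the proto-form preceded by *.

*saesnug

Position 1: Riranic has s, Zosolar has h, Irrevi has h. Riranic preserves s here (none of its changes turn any other segment into s), so the proto-segment is *s.
Position 6: Riranic has u, Zosolar has u, Irrevi has o. Riranic preserves u here (none of its changes turn any other segment into u), so the proto-segment is *u.
Position 3: Riranic has i, Zosolar has i, Irrevi has e. Irrevi preserves e here (none of its changes turn any other segment into e), so the proto-segment is *e.
Verify the candidate proto-form against each daughter:
Riranic: *saesnug
  saesnug → saisnug   [vowel merger]
  saisnug → soisnug   [vowel merger]
  soisnug (rule 3 does not apply)
  giving Riranic soisnug.
Zosolar: *saesnug > haesnug > haisnug  (by debuccalisation, vowel merger)
Irrevi: start from *saesnug.
  rule 1: no change — saesnug
  rule 2 (vowel merger): saesnug → saesnog
  rule 3 (debuccalisation): saesnog → haesnog
  ⇒ Irrevi haesnog
No other proto-form is consistent with every reflex, so the reconstruction is *saesnug.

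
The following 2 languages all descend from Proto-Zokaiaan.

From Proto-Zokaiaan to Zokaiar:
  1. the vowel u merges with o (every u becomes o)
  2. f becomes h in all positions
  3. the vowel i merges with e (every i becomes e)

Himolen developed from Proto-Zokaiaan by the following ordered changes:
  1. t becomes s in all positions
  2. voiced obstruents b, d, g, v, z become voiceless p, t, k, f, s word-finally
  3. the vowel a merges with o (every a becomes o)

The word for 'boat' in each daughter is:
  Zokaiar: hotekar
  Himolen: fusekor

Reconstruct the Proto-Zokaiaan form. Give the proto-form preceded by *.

Position 1: Zokaiar has h, Himolen has f. Taking the neighbouring segments as reconstructed: Zokaiar h could go back to *f or *h; Himolen f can only go back to *f — the one source consistent with every daughter is *f.
Position 6: Zokaiar has a, Himolen has o. Zokaiar preserves a here (none of its changes turn any other segment into a), so the proto-segment is *a.
Position 3: Zokaiar has t, Himolen has s. Zokaiar preserves t here (none of its changes turn any other segment into t), so the proto-segment is *t.
Verify the candidate proto-form against each daughter:
Zokaiar: *futekar
  futekar → fotekar   [vowel merger]
  fotekar → hotekar   [unconditioned shift]
  hotekar (rule 3 does not apply)
  giving Zokaiar hotekar.
Himolen: *futekar > fusekar > fusekor  (by unconditioned shift, vowel merger)
No other proto-form is consistent with every reflex, so the reconstruction is *futekar.

*futekar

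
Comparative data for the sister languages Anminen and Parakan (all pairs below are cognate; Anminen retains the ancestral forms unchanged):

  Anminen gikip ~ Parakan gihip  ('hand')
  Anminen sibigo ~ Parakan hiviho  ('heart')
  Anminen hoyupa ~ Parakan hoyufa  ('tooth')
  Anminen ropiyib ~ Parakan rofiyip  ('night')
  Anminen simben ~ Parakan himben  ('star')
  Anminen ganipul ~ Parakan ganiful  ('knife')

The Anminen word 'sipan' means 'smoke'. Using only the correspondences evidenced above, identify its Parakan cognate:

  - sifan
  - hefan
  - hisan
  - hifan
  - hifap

hifan

sibigo ~ hiviho, simben ~ himben — Anminen s corresponds to Parakan h word-initially before a front vowel.
hoyupa ~ hoyufa — Anminen p corresponds to Parakan f between vowels (before a back vowel).
Applying these to Anminen 'sipan':
  sipan → hipan   (s→h word-initially before a front vowel)
  hipan → hifan   (p→f between vowels (before a back vowel))
So the Parakan cognate is 'hifan'.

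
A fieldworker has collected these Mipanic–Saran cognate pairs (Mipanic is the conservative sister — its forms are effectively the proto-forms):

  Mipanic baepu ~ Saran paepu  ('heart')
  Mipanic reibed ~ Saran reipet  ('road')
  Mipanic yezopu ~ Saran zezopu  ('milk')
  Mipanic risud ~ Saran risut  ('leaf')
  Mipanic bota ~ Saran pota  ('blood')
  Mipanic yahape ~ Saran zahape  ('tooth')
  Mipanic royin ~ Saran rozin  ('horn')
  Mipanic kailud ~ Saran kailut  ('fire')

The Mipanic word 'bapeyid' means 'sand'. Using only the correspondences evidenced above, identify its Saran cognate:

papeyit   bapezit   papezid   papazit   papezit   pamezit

baepu ~ paepu — Mipanic b corresponds to Saran p word-initially before a back vowel.
royin ~ rozin — Mipanic y corresponds to Saran z between vowels (before a front vowel).
reibed ~ reipet, risud ~ risut — Mipanic d corresponds to Saran t word-finally.
Applying these to Mipanic 'bapeyid':
  bapeyid → papeyid   (b→p word-initially before a back vowel)
  papeyid → papezid   (y→z between vowels (before a front vowel))
  papezid → papezit   (d→t word-finally)
So the Saran cognate is 'papezit'.

papezit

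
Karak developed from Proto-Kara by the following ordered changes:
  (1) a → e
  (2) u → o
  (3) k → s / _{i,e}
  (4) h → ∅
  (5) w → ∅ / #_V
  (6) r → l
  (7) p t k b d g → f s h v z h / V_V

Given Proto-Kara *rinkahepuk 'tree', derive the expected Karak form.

Karak: *rinkahepuk
  rinkahepuk → rinkehepuk   [vowel merger]
  rinkehepuk → rinkehepok   [vowel merger]
  rinkehepok → rinsehepok   [palatalisation]
  rinsehepok → rinseepok   [h-loss]
  rinseepok (rule 5 does not apply)
  rinseepok → linseepok   [unconditioned shift]
  linseepok → linseefok   [intervocalic lenition]
  giving Karak linseefok.

linseefok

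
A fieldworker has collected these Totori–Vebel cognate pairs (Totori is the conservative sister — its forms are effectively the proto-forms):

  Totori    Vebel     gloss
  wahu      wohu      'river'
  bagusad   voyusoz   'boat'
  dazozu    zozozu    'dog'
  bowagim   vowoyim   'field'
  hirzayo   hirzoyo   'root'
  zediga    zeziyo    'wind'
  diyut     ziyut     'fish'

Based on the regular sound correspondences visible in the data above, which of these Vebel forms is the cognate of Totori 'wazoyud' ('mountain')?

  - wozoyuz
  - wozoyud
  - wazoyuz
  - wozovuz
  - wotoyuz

wozoyuz

wahu ~ wohu, bagusad ~ voyusoz — Totori a corresponds to Vebel o after a consonant, before a consonant other than r, m, n, p, b, f, v.
bagusad ~ voyusoz — Totori d corresponds to Vebel z word-finally.
Applying these to Totori 'wazoyud':
  wazoyud → wozoyud   (a→o after a consonant, before a consonant other than r, m, n, p, b, f, v)
  wozoyud → wozoyuz   (d→z word-finally)
So the Vebel cognate is 'wozoyuz'.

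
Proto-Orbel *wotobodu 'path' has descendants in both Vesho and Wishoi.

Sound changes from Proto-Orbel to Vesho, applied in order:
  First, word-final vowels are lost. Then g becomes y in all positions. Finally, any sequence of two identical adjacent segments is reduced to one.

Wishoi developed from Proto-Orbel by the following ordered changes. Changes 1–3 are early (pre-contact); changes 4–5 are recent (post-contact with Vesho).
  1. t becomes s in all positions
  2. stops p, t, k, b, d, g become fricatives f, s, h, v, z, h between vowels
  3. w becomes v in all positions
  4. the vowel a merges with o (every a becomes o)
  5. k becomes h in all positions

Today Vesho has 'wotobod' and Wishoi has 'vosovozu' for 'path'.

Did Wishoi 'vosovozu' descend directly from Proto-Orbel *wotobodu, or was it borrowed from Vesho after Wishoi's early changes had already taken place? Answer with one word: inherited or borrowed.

If inherited, *wotobodu would pass through all of Wishoi's changes:
Wishoi: *wotobodu > wosobodu > wosovozu > vosovozu  (by unconditioned shift, intervocalic lenition, unconditioned shift)
If borrowed from Vesho 'wotobod' after the early changes, it would undergo only the recent ones:
  rule 4 (vowel merger): no change (wotobod)
  rule 5 (unconditioned shift): no change (wotobod)
  ⇒ as a loan: wotobod
Wishoi 'vosovozu' matches the inherited outcome exactly, so it is an inherited cognate, not a loan.

inherited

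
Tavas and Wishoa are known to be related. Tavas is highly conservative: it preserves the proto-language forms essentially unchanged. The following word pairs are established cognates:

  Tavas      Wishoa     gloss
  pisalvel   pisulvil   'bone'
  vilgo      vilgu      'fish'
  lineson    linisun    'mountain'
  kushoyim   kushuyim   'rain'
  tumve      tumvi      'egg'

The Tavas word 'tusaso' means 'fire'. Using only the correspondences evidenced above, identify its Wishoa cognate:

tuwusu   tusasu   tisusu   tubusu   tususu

pisalvel ~ pisulvil — Tavas a corresponds to Wishoa u after a consonant, before a consonant other than r, m, n, p, b, f, v.
vilgo ~ vilgu — Tavas o corresponds to Wishoa u word-finally.
Applying these to Tavas 'tusaso':
  tusaso → tususo   (a→u after a consonant, before a consonant other than r, m, n, p, b, f, v)
  tususo → tususu   (o→u word-finally)
So the Wishoa cognate is 'tususu'.

tususu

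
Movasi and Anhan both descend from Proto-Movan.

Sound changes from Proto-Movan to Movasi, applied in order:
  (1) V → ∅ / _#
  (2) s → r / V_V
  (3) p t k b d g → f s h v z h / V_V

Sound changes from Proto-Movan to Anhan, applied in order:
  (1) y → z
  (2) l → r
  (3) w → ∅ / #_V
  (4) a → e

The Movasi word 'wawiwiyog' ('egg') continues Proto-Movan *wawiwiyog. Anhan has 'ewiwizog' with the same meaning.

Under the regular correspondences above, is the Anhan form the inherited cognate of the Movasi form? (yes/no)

yes

Derive the expected Anhan reflex of *wawiwiyog:
Anhan: start from *wawiwiyog.
  rule 1 (unconditioned shift): wawiwiyog → wawiwizog
  rule 2: no change — wawiwizog
  rule 3 (glide loss): wawiwizog → awiwizog
  rule 4 (vowel merger): awiwizog → ewiwizog
  ⇒ Anhan ewiwizog
Anhan 'ewiwizog' matches the regular reflex exactly, so the pair is cognate.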